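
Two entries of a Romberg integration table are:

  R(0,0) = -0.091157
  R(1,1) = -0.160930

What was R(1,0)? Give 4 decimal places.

-0.1435

From R(1,1) = (4·R(1,0) − R(0,0))/3, solve for R(1,0):
4·R(1,0) = 3·(-0.160930) + (-0.091157) = -0.573947
R(1,0) = -0.143487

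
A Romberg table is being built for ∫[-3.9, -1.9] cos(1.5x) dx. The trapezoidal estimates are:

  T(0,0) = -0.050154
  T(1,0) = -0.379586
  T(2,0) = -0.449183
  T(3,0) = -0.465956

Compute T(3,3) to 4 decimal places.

-0.4715

Richardson extrapolation on the trapezoidal column (denominator 4−1=3):
T(1,1) = -0.379586 + (-0.379586 − (-0.050154))/3 = -0.489397
T(2,1) = (4·(-0.449183) − (-0.379586)) / 3 = -0.472382
T(3,1) = -0.465956 + (-0.465956 − (-0.449183))/3 = -0.471547
T(2,2) = (16·(-0.472382) − (-0.489397)) / 15 = -0.471248
T(3,2) = (16·(-0.471547) − (-0.472382)) / 15 = -0.471491
T(3,3) = -0.471491 + (-0.471491 − (-0.471248))/63 = -0.471495
(Column j=1 coincides with Simpson's rule on the same nodes.)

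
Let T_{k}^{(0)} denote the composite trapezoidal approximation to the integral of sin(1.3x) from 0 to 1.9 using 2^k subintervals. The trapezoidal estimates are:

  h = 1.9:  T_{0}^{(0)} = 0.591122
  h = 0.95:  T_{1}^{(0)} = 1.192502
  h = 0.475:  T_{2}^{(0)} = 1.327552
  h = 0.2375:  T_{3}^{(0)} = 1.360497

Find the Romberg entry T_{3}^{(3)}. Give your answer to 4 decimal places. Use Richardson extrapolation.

1.3714

Richardson extrapolation on the trapezoidal column (denominator 4−1=3):
T_{1}^{(1)} = 1.192502 + (1.192502 − 0.591122)/3 = 1.392962
T_{2}^{(1)} = (4·1.327552 − 1.192502) / 3 = 1.372569
T_{3}^{(1)} = (4·1.360497 − 1.327552) / 3 = 1.371479
T_{2}^{(2)} = (16·1.372569 − 1.392962) / 15 = 1.371209
T_{3}^{(2)} = 1.371479 + (1.371479 − 1.372569)/15 = 1.371406
T_{3}^{(3)} = 1.371406 + (1.371406 − 1.371209)/63 = 1.371409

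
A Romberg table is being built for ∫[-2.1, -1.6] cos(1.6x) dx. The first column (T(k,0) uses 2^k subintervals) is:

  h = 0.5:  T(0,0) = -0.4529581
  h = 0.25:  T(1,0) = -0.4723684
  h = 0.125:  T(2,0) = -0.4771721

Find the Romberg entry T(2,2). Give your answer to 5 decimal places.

Richardson extrapolation on the trapezoidal column (denominator 4−1=3):
T(1,1) = -0.4723684 + (-0.4723684 − (-0.4529581))/3 = -0.4788385
T(2,1) = (4·(-0.4771721) − (-0.4723684)) / 3 = -0.4787733
T(2,2) = (16·(-0.4787733) − (-0.4788385)) / 15 = -0.4787690
(Column j=1 coincides with Simpson's rule on the same nodes.)

-0.47877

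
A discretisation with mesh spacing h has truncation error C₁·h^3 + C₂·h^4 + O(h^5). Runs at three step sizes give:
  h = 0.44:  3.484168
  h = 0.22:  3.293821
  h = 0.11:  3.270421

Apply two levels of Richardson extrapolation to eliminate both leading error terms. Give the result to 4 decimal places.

3.2671

First eliminate the h^3 term (factor 2^3 = 8):
  B₁ = (8·3.293821 − 3.484168)/7 = 3.266629
  B₂ = (8·3.270421 − 3.293821)/7 = 3.267078
Then eliminate the h^4 term (factor 2^4 = 16):
  (16·3.267078 − 3.266629)/15 = 3.267108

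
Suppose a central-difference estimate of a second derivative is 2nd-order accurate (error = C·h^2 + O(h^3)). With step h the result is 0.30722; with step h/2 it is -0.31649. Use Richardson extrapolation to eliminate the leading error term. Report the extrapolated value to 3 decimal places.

-0.524

Extrapolated value = (4·A(h/2) − A(h)) / (4 − 1)
= (4·(-0.31649) − 0.30722) / 3
= -1.57318 / 3 = -0.52439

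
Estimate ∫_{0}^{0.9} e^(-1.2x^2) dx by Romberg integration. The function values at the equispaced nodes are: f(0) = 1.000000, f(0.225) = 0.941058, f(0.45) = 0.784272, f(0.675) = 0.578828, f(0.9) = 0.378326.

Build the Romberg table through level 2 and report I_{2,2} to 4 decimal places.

I_{0,0} (trapezoid, 1 panel, h=0.9000): 0.620247
I_{1,0} (trapezoid, 2 panels, h=0.4500): 0.663046
I_{2,0} (trapezoid, 4 panels, h=0.2250): 0.673497
I_{1,1} = 0.663046 + (0.663046 − 0.620247)/3 = 0.677312
I_{2,1} = 0.673497 + (0.673497 − 0.663046)/3 = 0.676981
I_{2,2} = 0.676981 + (0.676981 − 0.677312)/15 = 0.676959

0.6770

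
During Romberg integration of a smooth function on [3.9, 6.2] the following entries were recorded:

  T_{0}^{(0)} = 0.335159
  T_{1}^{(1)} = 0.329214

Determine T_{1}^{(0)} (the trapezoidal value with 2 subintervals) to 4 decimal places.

From T_{1}^{(1)} = (4·T_{1}^{(0)} − T_{0}^{(0)})/3, solve for T_{1}^{(0)}:
4·T_{1}^{(0)} = 3·0.329214 + 0.335159 = 1.322801
T_{1}^{(0)} = 0.330700

0.3307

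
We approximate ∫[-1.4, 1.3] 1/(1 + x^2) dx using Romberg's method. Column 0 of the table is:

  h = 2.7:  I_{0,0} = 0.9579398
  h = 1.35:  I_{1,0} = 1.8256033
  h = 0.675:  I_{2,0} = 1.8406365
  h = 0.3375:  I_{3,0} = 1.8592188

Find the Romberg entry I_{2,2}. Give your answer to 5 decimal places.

1.82770

I_{1,1} = 1.8256033 + (1.8256033 − 0.9579398)/3 = 2.1148245
I_{2,1} = (4·1.8406365 − 1.8256033) / 3 = 1.8456476
I_{2,2} = 1.8456476 + (1.8456476 − 2.1148245)/15 = 1.8277025
(Column j=1 coincides with Simpson's rule on the same nodes.)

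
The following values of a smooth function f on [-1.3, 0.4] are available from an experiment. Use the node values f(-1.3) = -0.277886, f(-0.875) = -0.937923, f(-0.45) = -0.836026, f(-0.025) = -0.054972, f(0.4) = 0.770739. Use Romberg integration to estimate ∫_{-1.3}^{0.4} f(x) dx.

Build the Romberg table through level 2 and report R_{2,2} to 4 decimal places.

-0.7245

R_{0,0} (trapezoid, 1 panel, h=1.7000): 0.418925
R_{1,0} (trapezoid, 2 panels, h=0.8500): -0.501160
R_{2,0} (trapezoid, 4 panels, h=0.4250): -0.672560
R_{1,1} = -0.501160 + (-0.501160 − 0.418925)/3 = -0.807855
R_{2,1} = -0.672560 + (-0.672560 − (-0.501160))/3 = -0.729693
R_{2,2} = -0.729693 + (-0.729693 − (-0.807855))/15 = -0.724482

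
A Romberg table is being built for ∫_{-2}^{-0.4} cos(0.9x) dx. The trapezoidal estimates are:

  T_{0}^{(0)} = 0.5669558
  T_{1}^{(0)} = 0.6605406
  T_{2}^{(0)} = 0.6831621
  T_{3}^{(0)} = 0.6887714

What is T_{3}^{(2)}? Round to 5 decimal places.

Richardson extrapolation on the trapezoidal column (denominator 4−1=3):
T_{2}^{(1)} = 0.6831621 + (0.6831621 − 0.6605406)/3 = 0.6907026
T_{3}^{(1)} = 0.6887714 + (0.6887714 − 0.6831621)/3 = 0.6906412
T_{3}^{(2)} = (16·0.6906412 − 0.6907026) / 15 = 0.6906371

0.69064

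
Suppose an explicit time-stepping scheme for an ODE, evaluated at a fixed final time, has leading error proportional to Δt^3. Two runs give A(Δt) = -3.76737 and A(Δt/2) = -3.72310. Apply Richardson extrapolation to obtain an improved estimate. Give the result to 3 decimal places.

The leading error scales as Δt^3; refining by a factor of 2 reduces it by 2^3 = 8.
Extrapolated value = (8·A(Δt/2) − A(Δt)) / (8 − 1)
= (8·(-3.72310) − (-3.76737)) / 7
= -26.01743 / 7 = -3.71678

-3.717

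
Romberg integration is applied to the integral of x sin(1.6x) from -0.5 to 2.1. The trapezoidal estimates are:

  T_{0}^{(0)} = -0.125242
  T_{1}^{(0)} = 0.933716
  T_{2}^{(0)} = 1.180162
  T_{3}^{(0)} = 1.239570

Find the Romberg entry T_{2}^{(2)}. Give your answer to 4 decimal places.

1.2607

Richardson extrapolation on the trapezoidal column (denominator 4−1=3):
T_{1}^{(1)} = (4·0.933716 − (-0.125242)) / 3 = 1.286702
T_{2}^{(1)} = (4·1.180162 − 0.933716) / 3 = 1.262311
T_{2}^{(2)} = 1.262311 + (1.262311 − 1.286702)/15 = 1.260685
(Column j=1 coincides with Simpson's rule on the same nodes.)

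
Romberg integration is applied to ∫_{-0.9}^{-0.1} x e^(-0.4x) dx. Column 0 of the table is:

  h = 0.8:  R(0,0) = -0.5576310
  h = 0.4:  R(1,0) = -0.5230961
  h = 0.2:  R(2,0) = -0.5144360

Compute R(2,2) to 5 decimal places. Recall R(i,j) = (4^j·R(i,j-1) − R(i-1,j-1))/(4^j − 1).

Richardson extrapolation on the trapezoidal column (denominator 4−1=3):
R(1,1) = (4·(-0.5230961) − (-0.5576310)) / 3 = -0.5115845
R(2,1) = -0.5144360 + (-0.5144360 − (-0.5230961))/3 = -0.5115493
R(2,2) = (16·(-0.5115493) − (-0.5115845)) / 15 = -0.5115470
(Column j=1 coincides with Simpson's rule on the same nodes.)

-0.51155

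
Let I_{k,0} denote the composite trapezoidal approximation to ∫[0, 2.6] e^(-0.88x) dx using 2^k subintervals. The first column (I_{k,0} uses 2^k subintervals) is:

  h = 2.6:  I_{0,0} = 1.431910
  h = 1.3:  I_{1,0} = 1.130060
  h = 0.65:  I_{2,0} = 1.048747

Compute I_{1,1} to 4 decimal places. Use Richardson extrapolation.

1.0294

Richardson extrapolation on the trapezoidal column (denominator 4−1=3):
I_{1,1} = (4·1.130060 − 1.431910) / 3 = 1.029443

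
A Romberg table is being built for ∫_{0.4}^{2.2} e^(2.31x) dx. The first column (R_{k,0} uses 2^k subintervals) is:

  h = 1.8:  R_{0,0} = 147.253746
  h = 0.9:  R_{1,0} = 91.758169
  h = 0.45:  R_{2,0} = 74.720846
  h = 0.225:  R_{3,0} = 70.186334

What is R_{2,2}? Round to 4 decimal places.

Richardson extrapolation on the trapezoidal column (denominator 4−1=3):
R_{1,1} = (4·91.758169 − 147.253746) / 3 = 73.259643
R_{2,1} = 74.720846 + (74.720846 − 91.758169)/3 = 69.041738
R_{2,2} = 69.041738 + (69.041738 − 73.259643)/15 = 68.760544

68.7605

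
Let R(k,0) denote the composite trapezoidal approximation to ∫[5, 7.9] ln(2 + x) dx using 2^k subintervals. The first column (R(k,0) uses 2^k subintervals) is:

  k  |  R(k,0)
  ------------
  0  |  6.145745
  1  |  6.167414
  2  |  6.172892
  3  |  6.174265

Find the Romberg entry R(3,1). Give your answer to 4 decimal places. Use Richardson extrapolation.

R(3,1) = (4·6.174265 − 6.172892) / 3 = 6.174723
(Column j=1 coincides with Simpson's rule on the same nodes.)

6.1747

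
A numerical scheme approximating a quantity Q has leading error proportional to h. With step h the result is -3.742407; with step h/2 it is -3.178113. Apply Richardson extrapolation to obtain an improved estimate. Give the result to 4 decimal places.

The leading error scales as h; refining by a factor of 2 reduces it by 2^1 = 2.
Extrapolated value = (2·A(h/2) − A(h)) / (2 − 1)
= (2·(-3.178113) − (-3.742407)) / 1
= -2.613819 / 1 = -2.613819

-2.6138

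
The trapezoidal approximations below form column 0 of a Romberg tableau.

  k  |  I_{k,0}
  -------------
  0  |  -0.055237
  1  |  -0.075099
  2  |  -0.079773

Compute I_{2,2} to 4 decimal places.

-0.0813

Richardson extrapolation on the trapezoidal column (denominator 4−1=3):
I_{1,1} = (4·(-0.075099) − (-0.055237)) / 3 = -0.081720
I_{2,1} = -0.079773 + (-0.079773 − (-0.075099))/3 = -0.081331
I_{2,2} = -0.081331 + (-0.081331 − (-0.081720))/15 = -0.081305
(Column j=1 coincides with Simpson's rule on the same nodes.)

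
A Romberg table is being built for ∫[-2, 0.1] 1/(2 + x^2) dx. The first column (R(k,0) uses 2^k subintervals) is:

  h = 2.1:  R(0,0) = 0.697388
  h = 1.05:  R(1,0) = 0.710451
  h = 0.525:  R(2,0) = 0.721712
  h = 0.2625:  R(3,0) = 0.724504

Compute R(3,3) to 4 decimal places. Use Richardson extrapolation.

Richardson extrapolation on the trapezoidal column (denominator 4−1=3):
R(1,1) = (4·0.710451 − 0.697388) / 3 = 0.714805
R(2,1) = (4·0.721712 − 0.710451) / 3 = 0.725466
R(3,1) = 0.724504 + (0.724504 − 0.721712)/3 = 0.725435
R(2,2) = 0.725466 + (0.725466 − 0.714805)/15 = 0.726177
R(3,2) = 0.725435 + (0.725435 − 0.725466)/15 = 0.725433
R(3,3) = (64·0.725433 − 0.726177) / 63 = 0.725421

0.7254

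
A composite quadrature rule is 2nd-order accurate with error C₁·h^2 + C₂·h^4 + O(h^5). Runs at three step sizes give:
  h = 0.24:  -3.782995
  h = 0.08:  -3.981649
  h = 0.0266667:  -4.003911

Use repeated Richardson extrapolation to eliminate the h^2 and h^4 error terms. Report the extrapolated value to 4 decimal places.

First eliminate the h^2 term (factor 3^2 = 9):
  B₁ = (9·(-3.981649) − (-3.782995))/8 = -4.006481
  B₂ = (9·(-4.003911) − (-3.981649))/8 = -4.006694
Then eliminate the h^4 term (factor 3^4 = 81):
  (81·(-4.006694) − (-4.006481))/80 = -4.006697

-4.0067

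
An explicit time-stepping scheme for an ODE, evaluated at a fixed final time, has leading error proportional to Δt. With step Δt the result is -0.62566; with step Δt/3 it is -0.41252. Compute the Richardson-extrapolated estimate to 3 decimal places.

-0.306

Extrapolated value = (3·A(Δt/3) − A(Δt)) / (3 − 1)
= (3·(-0.41252) − (-0.62566)) / 2
= -0.61190 / 2 = -0.30595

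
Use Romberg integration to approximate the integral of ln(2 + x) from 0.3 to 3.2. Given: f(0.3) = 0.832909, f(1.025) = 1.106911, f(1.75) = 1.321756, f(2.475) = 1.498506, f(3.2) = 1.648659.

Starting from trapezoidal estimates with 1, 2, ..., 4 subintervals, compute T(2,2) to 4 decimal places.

3.7573

T(0,0) (trapezoid, 1 panel, h=2.9000): 3.598274
T(1,0) (trapezoid, 2 panels, h=1.4500): 3.715683
T(2,0) (trapezoid, 4 panels, h=0.7250): 3.746769
T(1,1) = 3.715683 + (3.715683 − 3.598274)/3 = 3.754819
T(2,1) = 3.746769 + (3.746769 − 3.715683)/3 = 3.757131
T(2,2) = 3.757131 + (3.757131 − 3.754819)/15 = 3.757285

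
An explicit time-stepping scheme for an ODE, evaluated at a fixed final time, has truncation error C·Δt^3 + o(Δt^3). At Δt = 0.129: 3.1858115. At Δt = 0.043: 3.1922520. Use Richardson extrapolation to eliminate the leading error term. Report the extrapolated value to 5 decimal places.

The leading error scales as Δt^3; refining by a factor of 3 reduces it by 3^3 = 27.
Extrapolated value = (27·A(Δt/3) − A(Δt)) / (27 − 1)
= (27·3.1922520 − 3.1858115) / 26
= 83.0049925 / 26 = 3.1924997

3.19250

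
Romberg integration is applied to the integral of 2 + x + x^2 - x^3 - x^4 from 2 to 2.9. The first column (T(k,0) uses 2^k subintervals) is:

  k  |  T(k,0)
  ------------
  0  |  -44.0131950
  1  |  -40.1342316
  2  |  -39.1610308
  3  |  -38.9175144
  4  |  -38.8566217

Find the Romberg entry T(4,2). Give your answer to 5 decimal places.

Richardson extrapolation on the trapezoidal column (denominator 4−1=3):
T(3,1) = -38.9175144 + (-38.9175144 − (-39.1610308))/3 = -38.8363423
T(4,1) = -38.8566217 + (-38.8566217 − (-38.9175144))/3 = -38.8363241
T(4,2) = (16·(-38.8363241) − (-38.8363423)) / 15 = -38.8363229

-38.83632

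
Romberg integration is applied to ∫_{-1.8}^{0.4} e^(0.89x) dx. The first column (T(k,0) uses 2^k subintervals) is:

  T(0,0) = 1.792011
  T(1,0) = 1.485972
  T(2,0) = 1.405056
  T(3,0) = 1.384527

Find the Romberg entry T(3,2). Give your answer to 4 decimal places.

1.3777

Richardson extrapolation on the trapezoidal column (denominator 4−1=3):
T(2,1) = 1.405056 + (1.405056 − 1.485972)/3 = 1.378084
T(3,1) = 1.384527 + (1.384527 − 1.405056)/3 = 1.377684
T(3,2) = (16·1.377684 − 1.378084) / 15 = 1.377657
(Column j=1 coincides with Simpson's rule on the same nodes.)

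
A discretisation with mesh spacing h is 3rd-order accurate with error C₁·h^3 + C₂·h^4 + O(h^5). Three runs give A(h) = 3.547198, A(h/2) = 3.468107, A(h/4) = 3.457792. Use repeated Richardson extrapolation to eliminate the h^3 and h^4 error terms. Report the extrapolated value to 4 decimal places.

3.4563

First eliminate the h^3 term (factor 2^3 = 8):
  B₁ = (8·3.468107 − 3.547198)/7 = 3.456808
  B₂ = (8·3.457792 − 3.468107)/7 = 3.456318
Then eliminate the h^4 term (factor 2^4 = 16):
  (16·3.456318 − 3.456808)/15 = 3.456285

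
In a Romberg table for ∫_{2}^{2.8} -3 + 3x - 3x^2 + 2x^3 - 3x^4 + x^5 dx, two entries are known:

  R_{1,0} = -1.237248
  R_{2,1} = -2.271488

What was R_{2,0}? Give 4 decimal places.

From R_{2,1} = (4·R_{2,0} − R_{1,0})/3, solve for R_{2,0}:
4·R_{2,0} = 3·(-2.271488) + (-1.237248) = -8.051712
R_{2,0} = -2.012928

-2.0129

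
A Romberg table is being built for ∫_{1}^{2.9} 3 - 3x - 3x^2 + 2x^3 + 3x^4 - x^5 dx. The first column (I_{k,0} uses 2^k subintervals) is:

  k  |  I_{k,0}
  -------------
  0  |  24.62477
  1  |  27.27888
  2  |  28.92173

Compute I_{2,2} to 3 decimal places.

I_{1,1} = (4·27.27888 − 24.62477) / 3 = 28.16358
I_{2,1} = (4·28.92173 − 27.27888) / 3 = 29.46935
I_{2,2} = (16·29.46935 − 28.16358) / 15 = 29.55640

29.556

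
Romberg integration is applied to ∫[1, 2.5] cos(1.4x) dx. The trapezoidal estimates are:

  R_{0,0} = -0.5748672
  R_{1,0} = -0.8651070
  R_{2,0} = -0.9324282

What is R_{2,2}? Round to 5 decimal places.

R_{1,1} = -0.8651070 + (-0.8651070 − (-0.5748672))/3 = -0.9618536
R_{2,1} = -0.9324282 + (-0.9324282 − (-0.8651070))/3 = -0.9548686
R_{2,2} = -0.9548686 + (-0.9548686 − (-0.9618536))/15 = -0.9544029
(Column j=1 coincides with Simpson's rule on the same nodes.)

-0.95440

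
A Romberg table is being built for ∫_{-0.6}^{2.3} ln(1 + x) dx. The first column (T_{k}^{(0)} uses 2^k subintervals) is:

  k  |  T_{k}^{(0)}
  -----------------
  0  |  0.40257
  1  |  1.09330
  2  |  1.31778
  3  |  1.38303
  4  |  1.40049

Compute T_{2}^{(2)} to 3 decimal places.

1.397

T_{1}^{(1)} = 1.09330 + (1.09330 − 0.40257)/3 = 1.32354
T_{2}^{(1)} = 1.31778 + (1.31778 − 1.09330)/3 = 1.39261
T_{2}^{(2)} = (16·1.39261 − 1.32354) / 15 = 1.39721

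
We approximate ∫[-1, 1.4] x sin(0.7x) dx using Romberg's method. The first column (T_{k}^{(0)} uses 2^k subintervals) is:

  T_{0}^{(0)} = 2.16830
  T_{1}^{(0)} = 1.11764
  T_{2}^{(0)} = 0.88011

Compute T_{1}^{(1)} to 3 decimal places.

Richardson extrapolation on the trapezoidal column (denominator 4−1=3):
T_{1}^{(1)} = (4·1.11764 − 2.16830) / 3 = 0.76742

0.767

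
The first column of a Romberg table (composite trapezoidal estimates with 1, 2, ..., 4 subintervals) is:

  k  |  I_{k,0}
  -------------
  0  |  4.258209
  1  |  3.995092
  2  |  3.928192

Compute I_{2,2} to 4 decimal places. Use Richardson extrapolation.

I_{1,1} = 3.995092 + (3.995092 − 4.258209)/3 = 3.907386
I_{2,1} = 3.928192 + (3.928192 − 3.995092)/3 = 3.905892
I_{2,2} = (16·3.905892 − 3.907386) / 15 = 3.905792

3.9058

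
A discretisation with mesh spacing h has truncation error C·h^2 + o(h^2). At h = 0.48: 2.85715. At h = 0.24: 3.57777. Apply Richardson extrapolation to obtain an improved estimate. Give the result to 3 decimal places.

The leading error scales as h^2; refining by a factor of 2 reduces it by 2^2 = 4.
Extrapolated value = (4·A(h/2) − A(h)) / (4 − 1)
= (4·3.57777 − 2.85715) / 3
= 11.45393 / 3 = 3.81798

3.818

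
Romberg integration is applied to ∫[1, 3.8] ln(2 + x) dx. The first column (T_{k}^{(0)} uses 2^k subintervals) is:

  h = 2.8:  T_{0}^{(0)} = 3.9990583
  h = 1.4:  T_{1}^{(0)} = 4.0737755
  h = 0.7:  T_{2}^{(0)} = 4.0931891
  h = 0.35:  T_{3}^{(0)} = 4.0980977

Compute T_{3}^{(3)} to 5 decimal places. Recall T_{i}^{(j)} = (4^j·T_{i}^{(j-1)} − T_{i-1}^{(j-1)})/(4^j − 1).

T_{1}^{(1)} = (4·4.0737755 − 3.9990583) / 3 = 4.0986812
T_{2}^{(1)} = 4.0931891 + (4.0931891 − 4.0737755)/3 = 4.0996603
T_{3}^{(1)} = (4·4.0980977 − 4.0931891) / 3 = 4.0997339
T_{2}^{(2)} = 4.0996603 + (4.0996603 − 4.0986812)/15 = 4.0997256
T_{3}^{(2)} = (16·4.0997339 − 4.0996603) / 15 = 4.0997388
T_{3}^{(3)} = (64·4.0997388 − 4.0997256) / 63 = 4.0997390

4.09974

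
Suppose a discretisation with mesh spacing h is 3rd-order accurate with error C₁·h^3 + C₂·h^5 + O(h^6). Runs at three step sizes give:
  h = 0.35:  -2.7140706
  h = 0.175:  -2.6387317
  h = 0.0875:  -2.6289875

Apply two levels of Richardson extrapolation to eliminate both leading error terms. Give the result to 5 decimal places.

-2.62758

First eliminate the h^3 term (factor 2^3 = 8):
  B₁ = (8·(-2.6387317) − (-2.7140706))/7 = -2.6279690
  B₂ = (8·(-2.6289875) − (-2.6387317))/7 = -2.6275955
Then eliminate the h^5 term (factor 2^5 = 32):
  (32·(-2.6275955) − (-2.6279690))/31 = -2.6275835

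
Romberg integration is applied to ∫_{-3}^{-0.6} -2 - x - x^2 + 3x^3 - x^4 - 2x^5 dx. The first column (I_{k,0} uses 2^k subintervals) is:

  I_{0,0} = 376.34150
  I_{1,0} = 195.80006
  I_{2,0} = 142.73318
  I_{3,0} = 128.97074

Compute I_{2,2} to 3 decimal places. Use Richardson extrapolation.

124.339

I_{1,1} = 195.80006 + (195.80006 − 376.34150)/3 = 135.61958
I_{2,1} = 142.73318 + (142.73318 − 195.80006)/3 = 125.04422
I_{2,2} = (16·125.04422 − 135.61958) / 15 = 124.33920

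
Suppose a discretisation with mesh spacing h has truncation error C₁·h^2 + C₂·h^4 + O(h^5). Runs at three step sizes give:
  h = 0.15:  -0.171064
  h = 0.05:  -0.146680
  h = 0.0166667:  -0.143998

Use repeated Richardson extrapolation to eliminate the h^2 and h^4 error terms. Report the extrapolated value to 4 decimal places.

-0.1437

First eliminate the h^2 term (factor 3^2 = 9):
  B₁ = (9·(-0.146680) − (-0.171064))/8 = -0.143632
  B₂ = (9·(-0.143998) − (-0.146680))/8 = -0.143663
Then eliminate the h^4 term (factor 3^4 = 81):
  (81·(-0.143663) − (-0.143632))/80 = -0.143663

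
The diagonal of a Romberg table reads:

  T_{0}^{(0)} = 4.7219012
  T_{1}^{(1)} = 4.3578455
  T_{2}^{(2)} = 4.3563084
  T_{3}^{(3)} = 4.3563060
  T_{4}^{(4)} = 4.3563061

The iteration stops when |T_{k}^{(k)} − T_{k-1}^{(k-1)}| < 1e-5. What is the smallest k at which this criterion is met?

|T_{1}^{(1)} − T_{0}^{(0)}| = 0.3640557 ≥ 1e-5
|T_{2}^{(2)} − T_{1}^{(1)}| = 0.0015371 ≥ 1e-5
|T_{3}^{(3)} − T_{2}^{(2)}| = 0.0000024 < 1e-5

k = 3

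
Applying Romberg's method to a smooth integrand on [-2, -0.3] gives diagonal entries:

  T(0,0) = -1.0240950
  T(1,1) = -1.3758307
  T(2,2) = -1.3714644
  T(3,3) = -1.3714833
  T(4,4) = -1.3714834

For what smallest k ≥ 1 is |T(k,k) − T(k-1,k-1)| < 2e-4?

k = 3

|T(1,1) − T(0,0)| = 0.3517357 ≥ 2e-4
|T(2,2) − T(1,1)| = 0.0043663 ≥ 2e-4
|T(3,3) − T(2,2)| = 0.0000189 < 2e-4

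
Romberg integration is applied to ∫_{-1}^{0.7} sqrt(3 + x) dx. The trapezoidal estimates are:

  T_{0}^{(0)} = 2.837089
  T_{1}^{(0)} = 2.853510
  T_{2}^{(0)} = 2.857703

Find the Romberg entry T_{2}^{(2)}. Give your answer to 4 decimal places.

2.8591

Richardson extrapolation on the trapezoidal column (denominator 4−1=3):
T_{1}^{(1)} = 2.853510 + (2.853510 − 2.837089)/3 = 2.858984
T_{2}^{(1)} = 2.857703 + (2.857703 − 2.853510)/3 = 2.859101
T_{2}^{(2)} = 2.859101 + (2.859101 − 2.858984)/15 = 2.859109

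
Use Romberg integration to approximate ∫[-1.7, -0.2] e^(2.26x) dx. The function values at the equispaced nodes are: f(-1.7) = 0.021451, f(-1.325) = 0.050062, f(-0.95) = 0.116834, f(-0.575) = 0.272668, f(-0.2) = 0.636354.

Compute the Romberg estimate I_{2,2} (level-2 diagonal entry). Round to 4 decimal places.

I_{0,0} (trapezoid, 1 panel, h=1.5000): 0.493354
I_{1,0} (trapezoid, 2 panels, h=0.7500): 0.334302
I_{2,0} (trapezoid, 4 panels, h=0.3750): 0.288175
I_{1,1} = 0.334302 + (0.334302 − 0.493354)/3 = 0.281285
I_{2,1} = 0.288175 + (0.288175 − 0.334302)/3 = 0.272799
I_{2,2} = 0.272799 + (0.272799 − 0.281285)/15 = 0.272233

0.2722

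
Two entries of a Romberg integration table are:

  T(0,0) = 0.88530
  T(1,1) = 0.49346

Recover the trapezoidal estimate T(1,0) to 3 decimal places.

0.591

From T(1,1) = (4·T(1,0) − T(0,0))/3, solve for T(1,0):
4·T(1,0) = 3·0.49346 + 0.88530 = 2.36568
T(1,0) = 0.59142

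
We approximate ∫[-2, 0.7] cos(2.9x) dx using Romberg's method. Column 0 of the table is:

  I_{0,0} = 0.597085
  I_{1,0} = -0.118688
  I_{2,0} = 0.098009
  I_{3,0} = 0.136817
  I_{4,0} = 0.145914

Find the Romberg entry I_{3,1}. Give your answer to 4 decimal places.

Richardson extrapolation on the trapezoidal column (denominator 4−1=3):
I_{3,1} = (4·0.136817 − 0.098009) / 3 = 0.149753

0.1498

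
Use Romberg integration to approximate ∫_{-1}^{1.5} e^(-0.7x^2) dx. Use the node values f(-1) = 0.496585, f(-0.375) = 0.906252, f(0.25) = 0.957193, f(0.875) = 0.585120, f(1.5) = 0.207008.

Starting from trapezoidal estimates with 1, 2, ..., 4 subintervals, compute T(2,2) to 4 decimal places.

T(0,0) (trapezoid, 1 panel, h=2.5000): 0.879491
T(1,0) (trapezoid, 2 panels, h=1.2500): 1.636237
T(2,0) (trapezoid, 4 panels, h=0.6250): 1.750226
T(1,1) = 1.636237 + (1.636237 − 0.879491)/3 = 1.888486
T(2,1) = 1.750226 + (1.750226 − 1.636237)/3 = 1.788222
T(2,2) = 1.788222 + (1.788222 − 1.888486)/15 = 1.781538

1.7815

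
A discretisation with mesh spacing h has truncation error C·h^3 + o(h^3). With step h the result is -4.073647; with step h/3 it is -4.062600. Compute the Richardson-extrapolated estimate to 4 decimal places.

-4.0622

Extrapolated value = (27·A(h/3) − A(h)) / (27 − 1)
= (27·(-4.062600) − (-4.073647)) / 26
= -105.616553 / 26 = -4.062175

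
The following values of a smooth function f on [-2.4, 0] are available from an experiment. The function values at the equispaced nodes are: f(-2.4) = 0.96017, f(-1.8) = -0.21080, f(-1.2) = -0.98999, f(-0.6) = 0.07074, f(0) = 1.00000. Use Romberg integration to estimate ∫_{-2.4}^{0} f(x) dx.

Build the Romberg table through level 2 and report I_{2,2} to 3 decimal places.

-0.070

I_{0,0} (trapezoid, 1 panel, h=2.4000): 2.35220
I_{1,0} (trapezoid, 2 panels, h=1.2000): -0.01189
I_{2,0} (trapezoid, 4 panels, h=0.6000): -0.08998
I_{1,1} = -0.01189 + (-0.01189 − 2.35220)/3 = -0.79992
I_{2,1} = -0.08998 + (-0.08998 − (-0.01189))/3 = -0.11601
I_{2,2} = -0.11601 + (-0.11601 − (-0.79992))/15 = -0.07042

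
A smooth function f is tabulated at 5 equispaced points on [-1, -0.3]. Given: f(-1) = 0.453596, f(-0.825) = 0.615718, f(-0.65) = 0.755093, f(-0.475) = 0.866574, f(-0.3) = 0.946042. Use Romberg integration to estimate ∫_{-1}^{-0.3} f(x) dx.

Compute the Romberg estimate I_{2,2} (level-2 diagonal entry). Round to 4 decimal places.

0.5156

I_{0,0} (trapezoid, 1 panel, h=0.7000): 0.489873
I_{1,0} (trapezoid, 2 panels, h=0.3500): 0.509219
I_{2,0} (trapezoid, 4 panels, h=0.1750): 0.514011
I_{1,1} = 0.509219 + (0.509219 − 0.489873)/3 = 0.515668
I_{2,1} = 0.514011 + (0.514011 − 0.509219)/3 = 0.515608
I_{2,2} = 0.515608 + (0.515608 − 0.515668)/15 = 0.515604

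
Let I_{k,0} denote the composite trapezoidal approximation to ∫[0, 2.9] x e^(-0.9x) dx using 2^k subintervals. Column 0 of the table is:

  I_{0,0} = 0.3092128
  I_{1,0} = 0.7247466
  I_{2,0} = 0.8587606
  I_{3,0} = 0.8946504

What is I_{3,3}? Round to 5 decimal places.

Richardson extrapolation on the trapezoidal column (denominator 4−1=3):
I_{1,1} = (4·0.7247466 − 0.3092128) / 3 = 0.8632579
I_{2,1} = (4·0.8587606 − 0.7247466) / 3 = 0.9034319
I_{3,1} = 0.8946504 + (0.8946504 − 0.8587606)/3 = 0.9066137
I_{2,2} = (16·0.9034319 − 0.8632579) / 15 = 0.9061102
I_{3,2} = 0.9066137 + (0.9066137 − 0.9034319)/15 = 0.9068258
I_{3,3} = 0.9068258 + (0.9068258 − 0.9061102)/63 = 0.9068372
(Column j=1 coincides with Simpson's rule on the same nodes.)

0.90684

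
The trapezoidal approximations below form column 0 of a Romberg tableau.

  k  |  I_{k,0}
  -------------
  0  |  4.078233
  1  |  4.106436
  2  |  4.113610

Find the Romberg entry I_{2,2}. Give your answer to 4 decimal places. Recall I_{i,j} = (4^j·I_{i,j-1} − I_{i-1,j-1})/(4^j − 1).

4.1160

I_{1,1} = (4·4.106436 − 4.078233) / 3 = 4.115837
I_{2,1} = 4.113610 + (4.113610 − 4.106436)/3 = 4.116001
I_{2,2} = (16·4.116001 − 4.115837) / 15 = 4.116012
(Column j=1 coincides with Simpson's rule on the same nodes.)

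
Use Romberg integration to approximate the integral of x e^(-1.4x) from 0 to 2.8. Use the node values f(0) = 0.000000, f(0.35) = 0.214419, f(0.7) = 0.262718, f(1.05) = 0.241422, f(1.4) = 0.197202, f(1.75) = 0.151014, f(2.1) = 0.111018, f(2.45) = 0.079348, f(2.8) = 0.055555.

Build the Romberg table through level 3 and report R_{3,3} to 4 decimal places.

R_{0,0} (trapezoid, 1 panel, h=2.8000): 0.077777
R_{1,0} (trapezoid, 2 panels, h=1.4000): 0.314971
R_{2,0} (trapezoid, 4 panels, h=0.7000): 0.419101
R_{3,0} (trapezoid, 8 panels, h=0.3500): 0.449721
R_{1,1} = 0.314971 + (0.314971 − 0.077777)/3 = 0.394036
R_{2,1} = 0.419101 + (0.419101 − 0.314971)/3 = 0.453811
R_{3,1} = 0.449721 + (0.449721 − 0.419101)/3 = 0.459928
R_{2,2} = 0.453811 + (0.453811 − 0.394036)/15 = 0.457796
R_{3,2} = 0.459928 + (0.459928 − 0.453811)/15 = 0.460336
R_{3,3} = 0.460336 + (0.460336 − 0.457796)/63 = 0.460376

0.4604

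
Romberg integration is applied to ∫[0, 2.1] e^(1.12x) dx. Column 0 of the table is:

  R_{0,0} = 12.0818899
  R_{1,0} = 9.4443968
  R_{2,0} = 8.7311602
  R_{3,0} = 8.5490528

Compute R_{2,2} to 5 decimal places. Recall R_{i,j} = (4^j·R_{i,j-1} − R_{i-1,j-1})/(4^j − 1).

Richardson extrapolation on the trapezoidal column (denominator 4−1=3):
R_{1,1} = 9.4443968 + (9.4443968 − 12.0818899)/3 = 8.5652324
R_{2,1} = 8.7311602 + (8.7311602 − 9.4443968)/3 = 8.4934147
R_{2,2} = (16·8.4934147 − 8.5652324) / 15 = 8.4886269

8.48863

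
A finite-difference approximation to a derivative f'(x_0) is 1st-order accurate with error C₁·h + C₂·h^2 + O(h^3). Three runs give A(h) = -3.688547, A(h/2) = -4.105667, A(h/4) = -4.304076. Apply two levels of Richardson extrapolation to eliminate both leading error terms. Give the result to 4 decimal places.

-4.4957

First eliminate the h term (factor 2^1 = 2):
  B₁ = (2·(-4.105667) − (-3.688547))/1 = -4.522787
  B₂ = (2·(-4.304076) − (-4.105667))/1 = -4.502485
Then eliminate the h^2 term (factor 2^2 = 4):
  (4·(-4.502485) − (-4.522787))/3 = -4.495718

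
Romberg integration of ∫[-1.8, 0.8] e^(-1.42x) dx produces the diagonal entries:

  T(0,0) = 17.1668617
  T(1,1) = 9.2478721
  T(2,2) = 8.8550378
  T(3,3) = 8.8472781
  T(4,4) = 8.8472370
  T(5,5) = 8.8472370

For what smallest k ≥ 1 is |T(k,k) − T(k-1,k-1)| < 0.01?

|T(1,1) − T(0,0)| = 7.9189896 ≥ 0.01
|T(2,2) − T(1,1)| = 0.3928343 ≥ 0.01
|T(3,3) − T(2,2)| = 0.0077597 < 0.01

k = 3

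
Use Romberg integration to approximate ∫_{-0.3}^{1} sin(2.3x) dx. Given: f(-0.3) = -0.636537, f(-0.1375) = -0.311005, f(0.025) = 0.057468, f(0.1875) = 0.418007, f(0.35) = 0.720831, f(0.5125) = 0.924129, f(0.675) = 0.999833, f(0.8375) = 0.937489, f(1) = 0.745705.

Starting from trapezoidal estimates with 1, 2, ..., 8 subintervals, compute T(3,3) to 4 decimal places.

0.6250

T(0,0) (trapezoid, 1 panel, h=1.3000): 0.070959
T(1,0) (trapezoid, 2 panels, h=0.6500): 0.504020
T(2,0) (trapezoid, 4 panels, h=0.3250): 0.595633
T(3,0) (trapezoid, 8 panels, h=0.1625): 0.617717
T(1,1) = 0.504020 + (0.504020 − 0.070959)/3 = 0.648374
T(2,1) = 0.595633 + (0.595633 − 0.504020)/3 = 0.626171
T(3,1) = 0.617717 + (0.617717 − 0.595633)/3 = 0.625078
T(2,2) = 0.626171 + (0.626171 − 0.648374)/15 = 0.624691
T(3,2) = 0.625078 + (0.625078 − 0.626171)/15 = 0.625005
T(3,3) = 0.625005 + (0.625005 − 0.624691)/63 = 0.625010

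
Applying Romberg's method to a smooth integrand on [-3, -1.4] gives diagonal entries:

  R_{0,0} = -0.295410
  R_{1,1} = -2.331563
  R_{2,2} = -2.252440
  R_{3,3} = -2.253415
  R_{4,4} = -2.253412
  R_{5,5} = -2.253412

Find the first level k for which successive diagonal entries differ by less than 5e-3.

|R_{1,1} − R_{0,0}| = 2.036153 ≥ 5e-3
|R_{2,2} − R_{1,1}| = 0.079123 ≥ 5e-3
|R_{3,3} − R_{2,2}| = 0.000975 < 5e-3

k = 3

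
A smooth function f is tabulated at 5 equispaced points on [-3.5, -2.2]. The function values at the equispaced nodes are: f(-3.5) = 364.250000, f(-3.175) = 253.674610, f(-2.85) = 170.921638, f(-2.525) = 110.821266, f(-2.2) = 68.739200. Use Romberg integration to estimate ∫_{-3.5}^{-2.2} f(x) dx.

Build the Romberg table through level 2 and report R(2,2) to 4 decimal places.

R(0,0) (trapezoid, 1 panel, h=1.3000): 281.442980
R(1,0) (trapezoid, 2 panels, h=0.6500): 251.820555
R(2,0) (trapezoid, 4 panels, h=0.3250): 244.371437
R(1,1) = 251.820555 + (251.820555 − 281.442980)/3 = 241.946413
R(2,1) = 244.371437 + (244.371437 − 251.820555)/3 = 241.888398
R(2,2) = 241.888398 + (241.888398 − 241.946413)/15 = 241.884530

241.8845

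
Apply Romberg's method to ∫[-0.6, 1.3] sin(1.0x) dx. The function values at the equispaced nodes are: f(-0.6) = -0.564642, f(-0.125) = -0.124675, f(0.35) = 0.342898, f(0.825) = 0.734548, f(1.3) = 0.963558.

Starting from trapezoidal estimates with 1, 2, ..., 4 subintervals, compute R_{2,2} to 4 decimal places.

0.5578

R_{0,0} (trapezoid, 1 panel, h=1.9000): 0.378970
R_{1,0} (trapezoid, 2 panels, h=0.9500): 0.515238
R_{2,0} (trapezoid, 4 panels, h=0.4750): 0.547309
R_{1,1} = 0.515238 + (0.515238 − 0.378970)/3 = 0.560661
R_{2,1} = 0.547309 + (0.547309 − 0.515238)/3 = 0.557999
R_{2,2} = 0.557999 + (0.557999 − 0.560661)/15 = 0.557822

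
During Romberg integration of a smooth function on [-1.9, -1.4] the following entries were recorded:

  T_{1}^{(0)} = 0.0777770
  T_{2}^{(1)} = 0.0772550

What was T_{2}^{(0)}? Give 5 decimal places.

From T_{2}^{(1)} = (4·T_{2}^{(0)} − T_{1}^{(0)})/3, solve for T_{2}^{(0)}:
4·T_{2}^{(0)} = 3·0.0772550 + 0.0777770 = 0.3095420
T_{2}^{(0)} = 0.0773855

0.07739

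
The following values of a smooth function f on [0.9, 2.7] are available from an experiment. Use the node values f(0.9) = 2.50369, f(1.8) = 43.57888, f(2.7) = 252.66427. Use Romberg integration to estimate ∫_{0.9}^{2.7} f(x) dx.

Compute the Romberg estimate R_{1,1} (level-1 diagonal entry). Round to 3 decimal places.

R_{0,0} (trapezoid, 1 panel, h=1.8000): 229.65116
R_{1,0} (trapezoid, 2 panels, h=0.9000): 154.04657
R_{1,1} = 154.04657 + (154.04657 − 229.65116)/3 = 128.84504

128.845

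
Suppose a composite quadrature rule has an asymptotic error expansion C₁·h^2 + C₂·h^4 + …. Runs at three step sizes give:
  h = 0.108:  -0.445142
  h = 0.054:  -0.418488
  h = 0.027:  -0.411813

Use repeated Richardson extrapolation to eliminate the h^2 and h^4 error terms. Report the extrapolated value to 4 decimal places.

First eliminate the h^2 term (factor 2^2 = 4):
  B₁ = (4·(-0.418488) − (-0.445142))/3 = -0.409603
  B₂ = (4·(-0.411813) − (-0.418488))/3 = -0.409588
Then eliminate the h^4 term (factor 2^4 = 16):
  (16·(-0.409588) − (-0.409603))/15 = -0.409587

-0.4096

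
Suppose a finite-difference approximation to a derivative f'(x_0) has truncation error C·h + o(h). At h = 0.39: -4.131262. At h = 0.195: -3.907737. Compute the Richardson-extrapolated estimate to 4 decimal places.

Extrapolated value = (2·A(h/2) − A(h)) / (2 − 1)
= (2·(-3.907737) − (-4.131262)) / 1
= -3.684212 / 1 = -3.684212

-3.6842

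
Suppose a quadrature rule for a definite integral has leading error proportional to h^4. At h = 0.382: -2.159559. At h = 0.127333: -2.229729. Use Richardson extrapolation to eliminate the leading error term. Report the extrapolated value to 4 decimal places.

The leading error scales as h^4; refining by a factor of 3 reduces it by 3^4 = 81.
Extrapolated value = (81·A(h/3) − A(h)) / (81 − 1)
= (81·(-2.229729) − (-2.159559)) / 80
= -178.448490 / 80 = -2.230606

-2.2306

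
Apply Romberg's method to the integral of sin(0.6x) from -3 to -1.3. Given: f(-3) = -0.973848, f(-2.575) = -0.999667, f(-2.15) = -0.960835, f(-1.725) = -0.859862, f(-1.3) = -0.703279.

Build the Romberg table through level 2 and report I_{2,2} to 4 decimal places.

I_{0,0} (trapezoid, 1 panel, h=1.7000): -1.425558
I_{1,0} (trapezoid, 2 panels, h=0.8500): -1.529489
I_{2,0} (trapezoid, 4 panels, h=0.4250): -1.555044
I_{1,1} = -1.529489 + (-1.529489 − (-1.425558))/3 = -1.564133
I_{2,1} = -1.555044 + (-1.555044 − (-1.529489))/3 = -1.563562
I_{2,2} = -1.563562 + (-1.563562 − (-1.564133))/15 = -1.563524

-1.5635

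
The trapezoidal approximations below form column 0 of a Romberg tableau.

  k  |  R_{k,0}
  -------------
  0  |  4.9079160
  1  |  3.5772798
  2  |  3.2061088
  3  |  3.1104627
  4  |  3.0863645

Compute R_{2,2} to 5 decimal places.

3.07896

R_{1,1} = 3.5772798 + (3.5772798 − 4.9079160)/3 = 3.1337344
R_{2,1} = (4·3.2061088 − 3.5772798) / 3 = 3.0823851
R_{2,2} = 3.0823851 + (3.0823851 − 3.1337344)/15 = 3.0789618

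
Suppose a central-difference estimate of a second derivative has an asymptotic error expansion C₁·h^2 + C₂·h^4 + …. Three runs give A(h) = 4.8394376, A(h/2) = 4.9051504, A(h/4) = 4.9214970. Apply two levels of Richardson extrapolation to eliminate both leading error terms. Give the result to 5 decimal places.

4.92694

First eliminate the h^2 term (factor 2^2 = 4):
  B₁ = (4·4.9051504 − 4.8394376)/3 = 4.9270547
  B₂ = (4·4.9214970 − 4.9051504)/3 = 4.9269459
Then eliminate the h^4 term (factor 2^4 = 16):
  (16·4.9269459 − 4.9270547)/15 = 4.9269386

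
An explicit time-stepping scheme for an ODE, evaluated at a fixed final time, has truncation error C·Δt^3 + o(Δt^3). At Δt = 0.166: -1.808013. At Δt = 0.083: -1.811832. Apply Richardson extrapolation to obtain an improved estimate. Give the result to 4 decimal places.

-1.8124

Extrapolated value = (8·A(Δt/2) − A(Δt)) / (8 − 1)
= (8·(-1.811832) − (-1.808013)) / 7
= -12.686643 / 7 = -1.812378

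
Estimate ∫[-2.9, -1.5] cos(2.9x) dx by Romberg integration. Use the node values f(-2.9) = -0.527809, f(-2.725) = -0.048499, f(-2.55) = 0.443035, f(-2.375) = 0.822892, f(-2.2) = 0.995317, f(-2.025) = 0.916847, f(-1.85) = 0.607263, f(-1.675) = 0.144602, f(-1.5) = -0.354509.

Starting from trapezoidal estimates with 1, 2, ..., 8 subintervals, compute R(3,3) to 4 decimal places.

R(0,0) (trapezoid, 1 panel, h=1.4000): -0.617623
R(1,0) (trapezoid, 2 panels, h=0.7000): 0.387911
R(2,0) (trapezoid, 4 panels, h=0.3500): 0.561560
R(3,0) (trapezoid, 8 panels, h=0.1750): 0.602052
R(1,1) = 0.387911 + (0.387911 − (-0.617623))/3 = 0.723089
R(2,1) = 0.561560 + (0.561560 − 0.387911)/3 = 0.619443
R(3,1) = 0.602052 + (0.602052 − 0.561560)/3 = 0.615549
R(2,2) = 0.619443 + (0.619443 − 0.723089)/15 = 0.612533
R(3,2) = 0.615549 + (0.615549 − 0.619443)/15 = 0.615289
R(3,3) = 0.615289 + (0.615289 − 0.612533)/63 = 0.615333

0.6153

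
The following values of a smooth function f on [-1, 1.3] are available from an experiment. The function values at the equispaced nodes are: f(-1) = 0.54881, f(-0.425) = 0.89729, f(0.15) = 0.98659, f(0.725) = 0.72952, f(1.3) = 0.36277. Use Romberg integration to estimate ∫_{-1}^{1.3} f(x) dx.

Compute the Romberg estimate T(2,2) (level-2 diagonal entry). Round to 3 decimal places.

T(0,0) (trapezoid, 1 panel, h=2.3000): 1.04832
T(1,0) (trapezoid, 2 panels, h=1.1500): 1.65874
T(2,0) (trapezoid, 4 panels, h=0.5750): 1.76478
T(1,1) = 1.65874 + (1.65874 − 1.04832)/3 = 1.86221
T(2,1) = 1.76478 + (1.76478 − 1.65874)/3 = 1.80013
T(2,2) = 1.80013 + (1.80013 − 1.86221)/15 = 1.79599

1.796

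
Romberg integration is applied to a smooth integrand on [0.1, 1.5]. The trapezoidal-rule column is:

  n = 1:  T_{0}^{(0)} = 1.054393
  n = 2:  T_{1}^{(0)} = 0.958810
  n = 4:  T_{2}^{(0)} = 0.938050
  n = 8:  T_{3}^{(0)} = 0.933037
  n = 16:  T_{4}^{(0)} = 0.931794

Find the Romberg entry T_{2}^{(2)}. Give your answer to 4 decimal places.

0.9314

Richardson extrapolation on the trapezoidal column (denominator 4−1=3):
T_{1}^{(1)} = 0.958810 + (0.958810 − 1.054393)/3 = 0.926949
T_{2}^{(1)} = 0.938050 + (0.938050 − 0.958810)/3 = 0.931130
T_{2}^{(2)} = (16·0.931130 − 0.926949) / 15 = 0.931409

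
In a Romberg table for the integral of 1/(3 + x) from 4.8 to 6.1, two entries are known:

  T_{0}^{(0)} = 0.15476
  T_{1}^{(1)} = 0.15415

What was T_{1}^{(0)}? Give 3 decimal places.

0.154

From T_{1}^{(1)} = (4·T_{1}^{(0)} − T_{0}^{(0)})/3, solve for T_{1}^{(0)}:
4·T_{1}^{(0)} = 3·0.15415 + 0.15476 = 0.61721
T_{1}^{(0)} = 0.15430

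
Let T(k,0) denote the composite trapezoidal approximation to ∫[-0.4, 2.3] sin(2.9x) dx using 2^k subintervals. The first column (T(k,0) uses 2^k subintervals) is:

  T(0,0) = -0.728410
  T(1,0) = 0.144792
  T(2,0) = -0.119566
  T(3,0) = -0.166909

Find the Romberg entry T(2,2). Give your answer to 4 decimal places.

-0.2506

Richardson extrapolation on the trapezoidal column (denominator 4−1=3):
T(1,1) = 0.144792 + (0.144792 − (-0.728410))/3 = 0.435859
T(2,1) = (4·(-0.119566) − 0.144792) / 3 = -0.207685
T(2,2) = -0.207685 + (-0.207685 − 0.435859)/15 = -0.250588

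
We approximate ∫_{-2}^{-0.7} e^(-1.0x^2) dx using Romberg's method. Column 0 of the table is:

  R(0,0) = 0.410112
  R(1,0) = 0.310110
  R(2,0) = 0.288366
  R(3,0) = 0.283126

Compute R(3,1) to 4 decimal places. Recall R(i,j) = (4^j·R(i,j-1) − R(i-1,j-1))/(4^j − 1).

R(3,1) = (4·0.283126 − 0.288366) / 3 = 0.281379

0.2814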